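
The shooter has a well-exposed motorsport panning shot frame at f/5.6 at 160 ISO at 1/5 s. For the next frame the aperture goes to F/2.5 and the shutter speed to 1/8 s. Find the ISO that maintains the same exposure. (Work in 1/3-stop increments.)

ISO 50

Aperture: f/5.6 → f/5 → f/4.5 → f/4 → f/3.5 → f/3.2 → f/2.8 → f/2.5 — 2 1/3 stops wider (brighter).
Shutter speed: 1/5 → 1/6 → 1/8 — 2/3 stop shorter (darker).
Net change so far: 1 2/3 stops brighter. Offset with the ISO: 160 → 125 → 100 → 80 → 64 → 50.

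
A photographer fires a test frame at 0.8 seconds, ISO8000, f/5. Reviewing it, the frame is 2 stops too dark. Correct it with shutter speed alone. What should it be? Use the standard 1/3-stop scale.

3.2 s

Underexposed by 2 stops → need 2 stops brighter.
Shutter speed: 0.8 → 1 → 1.3 → 1.6 → 2 → 2.5 → 3.2.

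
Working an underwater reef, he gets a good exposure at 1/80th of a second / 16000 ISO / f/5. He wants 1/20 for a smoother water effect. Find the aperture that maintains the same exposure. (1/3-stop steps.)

Shutter speed: 1/80 → 1/60 → 1/50 → 1/40 → 1/30 → 1/25 → 1/20 — 2 stops longer (brighter).
Need 2 stops darker from the aperture: f/5 → f/5.6 → f/6.3 → f/7.1 → f/8 → f/9 → f/10.

f/10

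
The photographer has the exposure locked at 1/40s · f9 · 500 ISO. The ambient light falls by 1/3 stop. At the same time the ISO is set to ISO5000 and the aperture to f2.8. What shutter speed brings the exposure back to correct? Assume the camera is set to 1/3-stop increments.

Scene light: 1/3 stop darker.
ISO: 500 → 640 → 800 → 1000 → 1250 → 1600 → 2000 → 2500 → 3200 → 4000 → 5000 — 3 1/3 stops raised (brighter).
Aperture: f/9 → f/8 → f/7.1 → f/6.3 → f/5.6 → f/5 → f/4.5 → f/4 → f/3.5 → f/3.2 → f/2.8 — 3 1/3 stops larger aperture (brighter).
Net so far: 6 1/3 stops brighter. Shutter speed: 1/40 → 1/50 → 1/60 → 1/80 → 1/100 → 1/125 → 1/160 → 1/200 → 1/250 → 1/320 → 1/400 → 1/500 → 1/640 → 1/800 → 1/1000 → 1/1250 → 1/1600 → 1/2000 → 1/2500 → 1/3200.

1/3200s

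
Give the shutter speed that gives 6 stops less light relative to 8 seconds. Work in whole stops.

Shutter speed: 8 → 4 → 2 → 1 → 1/2 → 1/4 → 1/8 — 6 stops shorter (darker).

1/8s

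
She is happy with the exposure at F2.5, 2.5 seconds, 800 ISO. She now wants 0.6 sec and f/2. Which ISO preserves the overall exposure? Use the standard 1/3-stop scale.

Shutter speed: 2.5 → 2 → 1.6 → 1.3 → 1 → 0.8 → 0.6 — 2 stops shorter (darker).
Aperture: f/2.5 → f/2.2 → f/2 — 2/3 stop larger aperture (brighter).
Net change so far: 1 1/3 stops darker. Offset with the ISO: 800 → 1000 → 1250 → 1600 → 2000.

ISO 2000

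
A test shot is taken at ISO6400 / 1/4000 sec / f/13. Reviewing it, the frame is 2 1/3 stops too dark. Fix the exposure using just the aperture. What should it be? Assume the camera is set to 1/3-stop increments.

Underexposed by 2 1/3 stops → need 2 1/3 stops brighter.
Aperture: f/13 → f/11 → f/10 → f/9 → f/8 → f/7.1 → f/6.3 → f/5.6.

f/5.6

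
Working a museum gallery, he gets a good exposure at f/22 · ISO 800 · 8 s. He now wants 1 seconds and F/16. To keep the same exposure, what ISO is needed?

Shutter speed: 8 → 4 → 2 → 1 — 3 stops shorter (darker).
Aperture: f/22 → f/16 — 1 stop wider (brighter).
Net change so far: 2 stops darker. Offset with the ISO: 800 → 1600 → 3200.

ISO 3200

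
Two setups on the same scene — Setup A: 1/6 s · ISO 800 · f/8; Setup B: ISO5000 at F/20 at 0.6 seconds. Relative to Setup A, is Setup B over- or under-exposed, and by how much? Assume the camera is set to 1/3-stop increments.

2 stops brighter

Aperture: f/8 → f/9 → f/10 → f/11 → f/13 → f/14 → f/16 → f/18 → f/20 — 2 2/3 stops narrower (darker).
Shutter speed: 1/6 → 1/5 → 1/4 → 0.3 → 0.4 → 0.5 → 0.6 — 2 stops slower (brighter).
ISO: 800 → 1000 → 1250 → 1600 → 2000 → 2500 → 3200 → 4000 → 5000 — 2 2/3 stops higher (brighter).
Net: −2 2/3 +2 +2 2/3 = +2 stops.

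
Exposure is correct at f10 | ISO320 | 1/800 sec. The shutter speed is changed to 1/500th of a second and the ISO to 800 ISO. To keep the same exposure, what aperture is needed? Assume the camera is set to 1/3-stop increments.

Shutter speed: 1/800 → 1/640 → 1/500 — 2/3 stop longer (brighter).
ISO: 320 → 400 → 500 → 640 → 800 — 1 1/3 stops raised (brighter).
Net change so far: 2 stops brighter. Offset with the aperture: f/10 → f/11 → f/13 → f/14 → f/16 → f/18 → f/20.

f/20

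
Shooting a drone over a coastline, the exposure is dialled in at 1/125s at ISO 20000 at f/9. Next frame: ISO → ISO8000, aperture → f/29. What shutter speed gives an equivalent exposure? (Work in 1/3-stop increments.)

ISO: 20000 → 16000 → 12800 → 10000 → 8000 — 1 1/3 stops lower (darker).
Aperture: f/9 → f/10 → f/11 → f/13 → f/14 → f/16 → f/18 → f/20 → f/22 → f/25 → f/29 — 3 1/3 stops narrower (darker).
Net change so far: 4 2/3 stops darker. Offset with the shutter speed: 1/125 → 1/100 → 1/80 → 1/60 → 1/50 → 1/40 → 1/30 → 1/25 → 1/20 → 1/15 → 1/13 → 1/10 → 1/8 → 1/6 → 1/5.

1/5s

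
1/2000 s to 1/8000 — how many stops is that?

1/2000 → 1/4000 → 1/8000 — count the steps: 2 stops.

2 stops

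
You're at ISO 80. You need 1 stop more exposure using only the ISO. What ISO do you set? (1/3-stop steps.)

ISO: 80 → 100 → 125 → 160 — 1 stop higher (brighter).

ISO 160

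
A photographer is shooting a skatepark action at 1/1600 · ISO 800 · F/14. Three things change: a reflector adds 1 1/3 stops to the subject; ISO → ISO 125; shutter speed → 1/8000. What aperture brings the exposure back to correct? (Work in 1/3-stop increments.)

Scene light: 1 1/3 stops brighter.
ISO: 800 → 640 → 500 → 400 → 320 → 250 → 200 → 160 → 125 — 2 2/3 stops dropped (darker).
Shutter speed: 1/1600 → 1/2000 → 1/2500 → 1/3200 → 1/4000 → 1/5000 → 1/6400 → 1/8000 — 2 1/3 stops shorter (darker).
Net so far: 3 2/3 stops darker. Aperture: f/14 → f/13 → f/11 → f/10 → f/9 → f/8 → f/7.1 → f/6.3 → f/5.6 → f/5 → f/4.5 → f/4.

f/4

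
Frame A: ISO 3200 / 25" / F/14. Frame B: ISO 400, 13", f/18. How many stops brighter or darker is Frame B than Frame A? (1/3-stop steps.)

Aperture: f/14 → f/16 → f/18 — 2/3 stop narrower (darker).
Shutter speed: 25 → 20 → 15 → 13 — 1 stop faster (darker).
ISO: 3200 → 2500 → 2000 → 1600 → 1250 → 1000 → 800 → 640 → 500 → 400 — 3 stops lower (darker).
Net: −2/3 −1 −3 = −4 2/3 stops.

4 2/3 stops darker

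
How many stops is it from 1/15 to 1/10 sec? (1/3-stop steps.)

1/15 → 1/13 → 1/10 — count the steps: 2 third-stops = 2/3 stop.

2/3 stop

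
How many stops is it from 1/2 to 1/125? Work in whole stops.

1/2 → 1/4 → 1/8 → 1/15 → 1/30 → 1/60 → 1/125 — count the steps: 6 stops.

6 stops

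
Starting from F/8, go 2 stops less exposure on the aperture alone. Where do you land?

f/16

Aperture: f/8 → f/11 → f/16 — 2 stops narrower (darker).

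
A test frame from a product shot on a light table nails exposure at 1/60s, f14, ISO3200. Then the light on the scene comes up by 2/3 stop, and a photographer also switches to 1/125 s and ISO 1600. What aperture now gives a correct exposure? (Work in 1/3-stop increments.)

Scene light: 2/3 stop brighter.
Shutter speed: 1/60 → 1/80 → 1/100 → 1/125 — 1 stop faster (darker).
ISO: 3200 → 2500 → 2000 → 1600 — 1 stop dropped (darker).
Net so far: 1 1/3 stops darker. Aperture: f/14 → f/13 → f/11 → f/10 → f/9.

f/9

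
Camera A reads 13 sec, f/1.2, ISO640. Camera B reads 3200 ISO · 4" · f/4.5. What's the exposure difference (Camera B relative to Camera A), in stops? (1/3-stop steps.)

Aperture: f/1.2 → f/1.4 → f/1.6 → f/1.8 → f/2 → f/2.2 → f/2.5 → f/2.8 → f/3.2 → f/3.5 → f/4 → f/4.5 — 3 2/3 stops stopped down (darker).
Shutter speed: 13 → 10 → 8 → 6 → 5 → 4 — 1 2/3 stops shorter (darker).
ISO: 640 → 800 → 1000 → 1250 → 1600 → 2000 → 2500 → 3200 — 2 1/3 stops higher (brighter).
Net: −3 2/3 −1 2/3 +2 1/3 = −3 stops.

3 stops darker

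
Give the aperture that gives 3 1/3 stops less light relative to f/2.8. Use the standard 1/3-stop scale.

Aperture: f/2.8 → f/3.2 → f/3.5 → f/4 → f/4.5 → f/5 → f/5.6 → f/6.3 → f/7.1 → f/8 → f/9 — 3 1/3 stops smaller aperture (darker).

f/9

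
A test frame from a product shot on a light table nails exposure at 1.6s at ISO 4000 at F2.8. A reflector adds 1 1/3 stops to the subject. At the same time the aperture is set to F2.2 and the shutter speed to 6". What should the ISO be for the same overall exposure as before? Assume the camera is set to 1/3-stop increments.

ISO 250

Scene light: 1 1/3 stops brighter.
Aperture: f/2.8 → f/2.5 → f/2.2 — 2/3 stop wider (brighter).
Shutter speed: 1.6 → 2 → 2.5 → 3.2 → 4 → 5 → 6 — 2 stops slower (brighter).
Net so far: 4 stops brighter. ISO: 4000 → 3200 → 2500 → 2000 → 1600 → 1250 → 1000 → 800 → 640 → 500 → 400 → 320 → 250.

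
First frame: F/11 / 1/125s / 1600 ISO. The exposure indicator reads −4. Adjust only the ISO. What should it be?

ISO 25600

Underexposed by 4 stops → need 4 stops brighter.
ISO: 1600 → 3200 → 6400 → 12800 → 25600.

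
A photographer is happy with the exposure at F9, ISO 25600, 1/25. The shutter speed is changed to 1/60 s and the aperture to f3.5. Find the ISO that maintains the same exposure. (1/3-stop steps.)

ISO 10000

Shutter speed: 1/25 → 1/30 → 1/40 → 1/50 → 1/60 — 1 1/3 stops faster (darker).
Aperture: f/9 → f/8 → f/7.1 → f/6.3 → f/5.6 → f/5 → f/4.5 → f/4 → f/3.5 — 2 2/3 stops larger aperture (brighter).
Net change so far: 1 1/3 stops brighter. Offset with the ISO: 25600 → 20000 → 16000 → 12800 → 10000.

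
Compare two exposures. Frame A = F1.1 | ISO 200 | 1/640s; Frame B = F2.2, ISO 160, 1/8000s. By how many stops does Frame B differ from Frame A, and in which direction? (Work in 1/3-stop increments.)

6 stops darker

Aperture: f/1.1 → f/1.2 → f/1.4 → f/1.6 → f/1.8 → f/2 → f/2.2 — 2 stops smaller aperture (darker).
Shutter speed: 1/640 → 1/800 → 1/1000 → 1/1250 → 1/1600 → 1/2000 → 1/2500 → 1/3200 → 1/4000 → 1/5000 → 1/6400 → 1/8000 — 3 2/3 stops faster (darker).
ISO: 200 → 160 — 1/3 stop lower (darker).
Net: −2 −3 2/3 −1/3 = −6 stops.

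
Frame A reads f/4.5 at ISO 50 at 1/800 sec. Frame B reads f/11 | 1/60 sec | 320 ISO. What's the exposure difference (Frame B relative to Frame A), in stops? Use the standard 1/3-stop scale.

3 2/3 stops brighter

Aperture: f/4.5 → f/5 → f/5.6 → f/6.3 → f/7.1 → f/8 → f/9 → f/10 → f/11 — 2 2/3 stops smaller aperture (darker).
Shutter speed: 1/800 → 1/640 → 1/500 → 1/400 → 1/320 → 1/250 → 1/200 → 1/160 → 1/125 → 1/100 → 1/80 → 1/60 — 3 2/3 stops longer (brighter).
ISO: 50 → 64 → 80 → 100 → 125 → 160 → 200 → 250 → 320 — 2 2/3 stops raised (brighter).
Net: −2 2/3 +3 2/3 +2 2/3 = +3 2/3 stops.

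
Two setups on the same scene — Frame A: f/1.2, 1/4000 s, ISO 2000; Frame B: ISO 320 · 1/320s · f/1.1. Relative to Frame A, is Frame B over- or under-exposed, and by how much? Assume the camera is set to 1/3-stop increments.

Aperture: f/1.2 → f/1.1 — 1/3 stop larger aperture (brighter).
Shutter speed: 1/4000 → 1/3200 → 1/2500 → 1/2000 → 1/1600 → 1/1250 → 1/1000 → 1/800 → 1/640 → 1/500 → 1/400 → 1/320 — 3 2/3 stops slower (brighter).
ISO: 2000 → 1600 → 1250 → 1000 → 800 → 640 → 500 → 400 → 320 — 2 2/3 stops dropped (darker).
Net: +1/3 +3 2/3 −2 2/3 = +1 1/3 stops.

1 1/3 stops brighter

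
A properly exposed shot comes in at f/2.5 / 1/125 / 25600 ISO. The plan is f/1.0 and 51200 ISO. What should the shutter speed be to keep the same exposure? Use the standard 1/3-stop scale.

1/1600s

Aperture: f/2.5 → f/2.2 → f/2 → f/1.8 → f/1.6 → f/1.4 → f/1.2 → f/1.1 → f/1.0 — 2 2/3 stops opened up (brighter).
ISO: 25600 → 32000 → 40000 → 51200 — 1 stop higher (brighter).
Net change so far: 3 2/3 stops brighter. Offset with the shutter speed: 1/125 → 1/160 → 1/200 → 1/250 → 1/320 → 1/400 → 1/500 → 1/640 → 1/800 → 1/1000 → 1/1250 → 1/1600.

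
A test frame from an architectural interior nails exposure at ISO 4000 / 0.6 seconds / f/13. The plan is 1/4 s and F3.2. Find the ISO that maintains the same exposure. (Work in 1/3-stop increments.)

Shutter speed: 0.6 → 0.5 → 0.4 → 0.3 → 1/4 — 1 1/3 stops shorter (darker).
Aperture: f/13 → f/11 → f/10 → f/9 → f/8 → f/7.1 → f/6.3 → f/5.6 → f/5 → f/4.5 → f/4 → f/3.5 → f/3.2 — 4 stops wider (brighter).
Net change so far: 2 2/3 stops brighter. Offset with the ISO: 4000 → 3200 → 2500 → 2000 → 1600 → 1250 → 1000 → 800 → 640.

ISO 640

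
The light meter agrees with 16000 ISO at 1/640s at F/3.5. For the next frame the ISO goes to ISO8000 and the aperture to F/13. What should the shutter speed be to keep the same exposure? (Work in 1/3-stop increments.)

1/25s

ISO: 16000 → 12800 → 10000 → 8000 — 1 stop dropped (darker).
Aperture: f/3.5 → f/4 → f/4.5 → f/5 → f/5.6 → f/6.3 → f/7.1 → f/8 → f/9 → f/10 → f/11 → f/13 — 3 2/3 stops stopped down (darker).
Net change so far: 4 2/3 stops darker. Offset with the shutter speed: 1/640 → 1/500 → 1/400 → 1/320 → 1/250 → 1/200 → 1/160 → 1/125 → 1/100 → 1/80 → 1/60 → 1/50 → 1/40 → 1/30 → 1/25.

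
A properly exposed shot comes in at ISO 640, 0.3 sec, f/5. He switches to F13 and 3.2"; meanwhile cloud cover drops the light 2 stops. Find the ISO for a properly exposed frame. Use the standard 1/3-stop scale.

ISO 1600

Scene light: 2 stops darker.
Aperture: f/5 → f/5.6 → f/6.3 → f/7.1 → f/8 → f/9 → f/10 → f/11 → f/13 — 2 2/3 stops narrower (darker).
Shutter speed: 0.3 → 0.4 → 0.5 → 0.6 → 0.8 → 1 → 1.3 → 1.6 → 2 → 2.5 → 3.2 — 3 1/3 stops longer (brighter).
Net so far: 1 1/3 stops darker. ISO: 640 → 800 → 1000 → 1250 → 1600.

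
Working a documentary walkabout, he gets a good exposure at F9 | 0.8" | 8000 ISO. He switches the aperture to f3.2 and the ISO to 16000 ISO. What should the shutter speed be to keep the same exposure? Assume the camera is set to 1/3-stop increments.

1/20s

Aperture: f/9 → f/8 → f/7.1 → f/6.3 → f/5.6 → f/5 → f/4.5 → f/4 → f/3.5 → f/3.2 — 3 stops larger aperture (brighter).
ISO: 8000 → 10000 → 12800 → 16000 — 1 stop higher (brighter).
Net change so far: 4 stops brighter. Offset with the shutter speed: 0.8 → 0.6 → 0.5 → 0.4 → 0.3 → 1/4 → 1/5 → 1/6 → 1/8 → 1/10 → 1/13 → 1/15 → 1/20.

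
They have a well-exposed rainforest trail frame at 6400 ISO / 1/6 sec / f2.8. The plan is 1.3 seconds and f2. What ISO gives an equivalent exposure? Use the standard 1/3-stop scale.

Shutter speed: 1/6 → 1/5 → 1/4 → 0.3 → 0.4 → 0.5 → 0.6 → 0.8 → 1 → 1.3 — 3 stops longer (brighter).
Aperture: f/2.8 → f/2.5 → f/2.2 → f/2 — 1 stop larger aperture (brighter).
Net change so far: 4 stops brighter. Offset with the ISO: 6400 → 5000 → 4000 → 3200 → 2500 → 2000 → 1600 → 1250 → 1000 → 800 → 640 → 500 → 400.

ISO 400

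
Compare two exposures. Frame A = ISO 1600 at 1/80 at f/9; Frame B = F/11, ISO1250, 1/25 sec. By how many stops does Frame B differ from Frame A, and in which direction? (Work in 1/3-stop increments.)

2/3 stop brighter

Aperture: f/9 → f/10 → f/11 — 2/3 stop narrower (darker).
Shutter speed: 1/80 → 1/60 → 1/50 → 1/40 → 1/30 → 1/25 — 1 2/3 stops slower (brighter).
ISO: 1600 → 1250 — 1/3 stop lower (darker).
Net: −2/3 +1 2/3 −1/3 = +2/3 stops.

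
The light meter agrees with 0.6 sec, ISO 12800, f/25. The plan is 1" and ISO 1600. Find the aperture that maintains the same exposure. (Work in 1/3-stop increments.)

Shutter speed: 0.6 → 0.8 → 1 — 2/3 stop longer (brighter).
ISO: 12800 → 10000 → 8000 → 6400 → 5000 → 4000 → 3200 → 2500 → 2000 → 1600 — 3 stops dropped (darker).
Net change so far: 2 1/3 stops darker. Offset with the aperture: f/25 → f/22 → f/20 → f/18 → f/16 → f/14 → f/13 → f/11.

f/11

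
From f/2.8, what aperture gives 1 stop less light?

Aperture: f/2.8 → f/4 — 1 stop smaller aperture (darker).

f/4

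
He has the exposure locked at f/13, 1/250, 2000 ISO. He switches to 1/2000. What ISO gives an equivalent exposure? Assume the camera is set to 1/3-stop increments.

ISO 16000

Shutter speed: 1/250 → 1/320 → 1/400 → 1/500 → 1/640 → 1/800 → 1/1000 → 1/1250 → 1/1600 → 1/2000 — 3 stops shorter (darker).
Need 3 stops brighter from the ISO: 2000 → 2500 → 3200 → 4000 → 5000 → 6400 → 8000 → 10000 → 12800 → 16000.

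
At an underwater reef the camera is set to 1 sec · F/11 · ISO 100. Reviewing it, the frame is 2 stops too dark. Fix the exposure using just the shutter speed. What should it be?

4 s

Underexposed by 2 stops → need 2 stops brighter.
Shutter speed: 1 → 2 → 4.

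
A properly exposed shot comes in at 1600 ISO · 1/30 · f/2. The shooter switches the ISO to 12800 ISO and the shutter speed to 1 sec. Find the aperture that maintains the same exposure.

ISO: 1600 → 3200 → 6400 → 12800 — 3 stops higher (brighter).
Shutter speed: 1/30 → 1/15 → 1/8 → 1/4 → 1/2 → 1 — 5 stops slower (brighter).
Net change so far: 8 stops brighter. Offset with the aperture: f/2 → f/2.8 → f/4 → f/5.6 → f/8 → f/11 → f/16 → f/22 → f/32.

f/32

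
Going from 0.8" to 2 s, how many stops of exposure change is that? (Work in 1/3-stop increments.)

0.8 → 1 → 1.3 → 1.6 → 2 — count the steps: 4 third-stops = 1 1/3 stops.

1 1/3 stops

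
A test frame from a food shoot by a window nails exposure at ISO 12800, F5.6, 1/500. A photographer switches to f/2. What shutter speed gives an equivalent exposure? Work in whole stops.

Aperture: f/5.6 → f/4 → f/2.8 → f/2 — 3 stops wider (brighter).
Need 3 stops darker from the shutter speed: 1/500 → 1/1000 → 1/2000 → 1/4000.

1/4000s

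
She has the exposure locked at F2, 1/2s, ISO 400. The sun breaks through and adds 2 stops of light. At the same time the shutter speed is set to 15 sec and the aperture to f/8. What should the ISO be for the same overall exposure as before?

ISO 50

Scene light: 2 stops brighter.
Shutter speed: 1/2 → 1 → 2 → 4 → 8 → 15 — 5 stops longer (brighter).
Aperture: f/2 → f/2.8 → f/4 → f/5.6 → f/8 — 4 stops narrower (darker).
Net so far: 3 stops brighter. ISO: 400 → 200 → 100 → 50.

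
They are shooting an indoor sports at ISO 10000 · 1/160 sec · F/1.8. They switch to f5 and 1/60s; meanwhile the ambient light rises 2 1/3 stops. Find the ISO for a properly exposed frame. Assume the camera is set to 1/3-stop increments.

Scene light: 2 1/3 stops brighter.
Aperture: f/1.8 → f/2 → f/2.2 → f/2.5 → f/2.8 → f/3.2 → f/3.5 → f/4 → f/4.5 → f/5 — 3 stops stopped down (darker).
Shutter speed: 1/160 → 1/125 → 1/100 → 1/80 → 1/60 — 1 1/3 stops slower (brighter).
Net so far: 2/3 stop brighter. ISO: 10000 → 8000 → 6400.

ISO 6400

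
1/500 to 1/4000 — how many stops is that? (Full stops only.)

1/500 → 1/1000 → 1/2000 → 1/4000 — count the steps: 3 stops.

3 stops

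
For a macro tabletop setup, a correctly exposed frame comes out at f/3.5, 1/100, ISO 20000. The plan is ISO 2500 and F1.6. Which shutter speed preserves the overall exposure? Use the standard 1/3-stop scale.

1/60s

ISO: 20000 → 16000 → 12800 → 10000 → 8000 → 6400 → 5000 → 4000 → 3200 → 2500 — 3 stops lower (darker).
Aperture: f/3.5 → f/3.2 → f/2.8 → f/2.5 → f/2.2 → f/2 → f/1.8 → f/1.6 — 2 1/3 stops wider (brighter).
Net change so far: 2/3 stop darker. Offset with the shutter speed: 1/100 → 1/80 → 1/60.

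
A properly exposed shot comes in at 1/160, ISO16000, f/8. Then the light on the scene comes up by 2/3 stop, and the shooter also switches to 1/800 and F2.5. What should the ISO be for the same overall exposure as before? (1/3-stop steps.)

Scene light: 2/3 stop brighter.
Shutter speed: 1/160 → 1/200 → 1/250 → 1/320 → 1/400 → 1/500 → 1/640 → 1/800 — 2 1/3 stops shorter (darker).
Aperture: f/8 → f/7.1 → f/6.3 → f/5.6 → f/5 → f/4.5 → f/4 → f/3.5 → f/3.2 → f/2.8 → f/2.5 — 3 1/3 stops opened up (brighter).
Net so far: 1 2/3 stops brighter. ISO: 16000 → 12800 → 10000 → 8000 → 6400 → 5000.

ISO 5000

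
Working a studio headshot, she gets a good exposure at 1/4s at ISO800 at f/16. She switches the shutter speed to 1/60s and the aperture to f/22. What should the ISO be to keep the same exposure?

Shutter speed: 1/4 → 1/8 → 1/15 → 1/30 → 1/60 — 4 stops shorter (darker).
Aperture: f/16 → f/22 — 1 stop narrower (darker).
Net change so far: 5 stops darker. Offset with the ISO: 800 → 1600 → 3200 → 6400 → 12800 → 25600.

ISO 25600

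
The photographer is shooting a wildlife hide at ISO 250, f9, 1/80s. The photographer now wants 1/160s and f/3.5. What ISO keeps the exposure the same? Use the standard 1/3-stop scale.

Shutter speed: 1/80 → 1/100 → 1/125 → 1/160 — 1 stop faster (darker).
Aperture: f/9 → f/8 → f/7.1 → f/6.3 → f/5.6 → f/5 → f/4.5 → f/4 → f/3.5 — 2 2/3 stops opened up (brighter).
Net change so far: 1 2/3 stops brighter. Offset with the ISO: 250 → 200 → 160 → 125 → 100 → 80.

ISO 80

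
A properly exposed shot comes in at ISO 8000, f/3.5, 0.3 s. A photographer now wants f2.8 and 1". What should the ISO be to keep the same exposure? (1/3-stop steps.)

ISO 1600

Aperture: f/3.5 → f/3.2 → f/2.8 — 2/3 stop larger aperture (brighter).
Shutter speed: 0.3 → 0.4 → 0.5 → 0.6 → 0.8 → 1 — 1 2/3 stops longer (brighter).
Net change so far: 2 1/3 stops brighter. Offset with the ISO: 8000 → 6400 → 5000 → 4000 → 3200 → 2500 → 2000 → 1600.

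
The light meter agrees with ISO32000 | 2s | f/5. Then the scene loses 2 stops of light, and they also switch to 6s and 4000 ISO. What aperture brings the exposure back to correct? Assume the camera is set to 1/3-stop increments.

f/1.6

Scene light: 2 stops darker.
Shutter speed: 2 → 2.5 → 3.2 → 4 → 5 → 6 — 1 2/3 stops slower (brighter).
ISO: 32000 → 25600 → 20000 → 16000 → 12800 → 10000 → 8000 → 6400 → 5000 → 4000 — 3 stops dropped (darker).
Net so far: 3 1/3 stops darker. Aperture: f/5 → f/4.5 → f/4 → f/3.5 → f/3.2 → f/2.8 → f/2.5 → f/2.2 → f/2 → f/1.8 → f/1.6.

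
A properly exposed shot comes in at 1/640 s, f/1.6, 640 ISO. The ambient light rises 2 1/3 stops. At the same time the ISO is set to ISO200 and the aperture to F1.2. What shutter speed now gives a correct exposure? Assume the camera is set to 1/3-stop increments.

Scene light: 2 1/3 stops brighter.
ISO: 640 → 500 → 400 → 320 → 250 → 200 — 1 2/3 stops dropped (darker).
Aperture: f/1.6 → f/1.4 → f/1.2 — 2/3 stop wider (brighter).
Net so far: 1 1/3 stops brighter. Shutter speed: 1/640 → 1/800 → 1/1000 → 1/1250 → 1/1600.

1/1600s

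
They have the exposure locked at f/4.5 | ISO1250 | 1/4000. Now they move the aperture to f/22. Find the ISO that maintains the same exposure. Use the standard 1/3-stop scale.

Aperture: f/4.5 → f/5 → f/5.6 → f/6.3 → f/7.1 → f/8 → f/9 → f/10 → f/11 → f/13 → f/14 → f/16 → f/18 → f/20 → f/22 — 4 2/3 stops narrower (darker).
Need 4 2/3 stops brighter from the ISO: 1250 → 1600 → 2000 → 2500 → 3200 → 4000 → 5000 → 6400 → 8000 → 10000 → 12800 → 16000 → 20000 → 25600 → 32000.

ISO 32000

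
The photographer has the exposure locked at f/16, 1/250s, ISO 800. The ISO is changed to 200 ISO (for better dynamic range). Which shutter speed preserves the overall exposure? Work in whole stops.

ISO: 800 → 400 → 200 — 2 stops lower (darker).
Need 2 stops brighter from the shutter speed: 1/250 → 1/125 → 1/60.

1/60s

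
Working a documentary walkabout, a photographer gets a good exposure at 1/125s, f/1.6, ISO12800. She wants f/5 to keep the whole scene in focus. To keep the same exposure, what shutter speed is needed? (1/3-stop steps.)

1/13s

Aperture: f/1.6 → f/1.8 → f/2 → f/2.2 → f/2.5 → f/2.8 → f/3.2 → f/3.5 → f/4 → f/4.5 → f/5 — 3 1/3 stops narrower (darker).
Need 3 1/3 stops brighter from the shutter speed: 1/125 → 1/100 → 1/80 → 1/60 → 1/50 → 1/40 → 1/30 → 1/25 → 1/20 → 1/15 → 1/13.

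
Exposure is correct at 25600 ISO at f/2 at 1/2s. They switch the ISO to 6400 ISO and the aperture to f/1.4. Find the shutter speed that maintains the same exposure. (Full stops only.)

1 s

ISO: 25600 → 12800 → 6400 — 2 stops lower (darker).
Aperture: f/2 → f/1.4 — 1 stop larger aperture (brighter).
Net change so far: 1 stop darker. Offset with the shutter speed: 1/2 → 1.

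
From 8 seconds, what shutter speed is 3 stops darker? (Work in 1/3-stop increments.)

Shutter speed: 8 → 6 → 5 → 4 → 3.2 → 2.5 → 2 → 1.6 → 1.3 → 1 — 3 stops faster (darker).

1 s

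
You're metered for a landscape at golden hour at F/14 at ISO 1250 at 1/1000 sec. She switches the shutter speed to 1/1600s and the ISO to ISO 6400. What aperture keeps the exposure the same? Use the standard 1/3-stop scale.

f/25

Shutter speed: 1/1000 → 1/1250 → 1/1600 — 2/3 stop shorter (darker).
ISO: 1250 → 1600 → 2000 → 2500 → 3200 → 4000 → 5000 → 6400 — 2 1/3 stops raised (brighter).
Net change so far: 1 2/3 stops brighter. Offset with the aperture: f/14 → f/16 → f/18 → f/20 → f/22 → f/25.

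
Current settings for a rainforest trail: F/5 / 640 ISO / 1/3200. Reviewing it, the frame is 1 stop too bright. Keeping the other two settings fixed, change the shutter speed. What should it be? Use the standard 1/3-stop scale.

1/6400s

Overexposed by 1 stop → need 1 stop darker.
Shutter speed: 1/3200 → 1/4000 → 1/5000 → 1/6400.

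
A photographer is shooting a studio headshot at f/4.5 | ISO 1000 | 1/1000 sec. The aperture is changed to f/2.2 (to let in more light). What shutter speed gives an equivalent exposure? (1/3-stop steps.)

Aperture: f/4.5 → f/4 → f/3.5 → f/3.2 → f/2.8 → f/2.5 → f/2.2 — 2 stops larger aperture (brighter).
Need 2 stops darker from the shutter speed: 1/1000 → 1/1250 → 1/1600 → 1/2000 → 1/2500 → 1/3200 → 1/4000.

1/4000s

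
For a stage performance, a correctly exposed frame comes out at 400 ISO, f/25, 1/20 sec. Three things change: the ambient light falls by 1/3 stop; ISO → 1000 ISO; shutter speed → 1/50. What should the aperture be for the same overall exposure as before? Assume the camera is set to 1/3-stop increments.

Scene light: 1/3 stop darker.
ISO: 400 → 500 → 640 → 800 → 1000 — 1 1/3 stops higher (brighter).
Shutter speed: 1/20 → 1/25 → 1/30 → 1/40 → 1/50 — 1 1/3 stops faster (darker).
Net so far: 1/3 stop darker. Aperture: f/25 → f/22.

f/22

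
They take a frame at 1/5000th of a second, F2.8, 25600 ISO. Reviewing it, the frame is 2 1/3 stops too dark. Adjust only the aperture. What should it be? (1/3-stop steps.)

f/1.2

Underexposed by 2 1/3 stops → need 2 1/3 stops brighter.
Aperture: f/2.8 → f/2.5 → f/2.2 → f/2 → f/1.8 → f/1.6 → f/1.4 → f/1.2.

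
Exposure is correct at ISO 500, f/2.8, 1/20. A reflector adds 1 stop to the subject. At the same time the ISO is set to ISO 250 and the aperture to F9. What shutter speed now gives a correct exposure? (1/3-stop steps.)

Scene light: 1 stop brighter.
ISO: 500 → 400 → 320 → 250 — 1 stop dropped (darker).
Aperture: f/2.8 → f/3.2 → f/3.5 → f/4 → f/4.5 → f/5 → f/5.6 → f/6.3 → f/7.1 → f/8 → f/9 — 3 1/3 stops smaller aperture (darker).
Net so far: 3 1/3 stops darker. Shutter speed: 1/20 → 1/15 → 1/13 → 1/10 → 1/8 → 1/6 → 1/5 → 1/4 → 0.3 → 0.4 → 0.5.

0.5 s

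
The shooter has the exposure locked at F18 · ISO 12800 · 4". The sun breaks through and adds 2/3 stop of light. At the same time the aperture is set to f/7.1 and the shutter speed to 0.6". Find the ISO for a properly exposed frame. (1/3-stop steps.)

Scene light: 2/3 stop brighter.
Aperture: f/18 → f/16 → f/14 → f/13 → f/11 → f/10 → f/9 → f/8 → f/7.1 — 2 2/3 stops wider (brighter).
Shutter speed: 4 → 3.2 → 2.5 → 2 → 1.6 → 1.3 → 1 → 0.8 → 0.6 — 2 2/3 stops shorter (darker).
Net so far: 2/3 stop brighter. ISO: 12800 → 10000 → 8000.

ISO 8000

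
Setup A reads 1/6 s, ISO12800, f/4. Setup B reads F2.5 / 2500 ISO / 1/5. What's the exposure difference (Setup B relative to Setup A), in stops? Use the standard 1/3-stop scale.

2/3 stop darker

Aperture: f/4 → f/3.5 → f/3.2 → f/2.8 → f/2.5 — 1 1/3 stops opened up (brighter).
Shutter speed: 1/6 → 1/5 — 1/3 stop slower (brighter).
ISO: 12800 → 10000 → 8000 → 6400 → 5000 → 4000 → 3200 → 2500 — 2 1/3 stops dropped (darker).
Net: +1 1/3 +1/3 −2 1/3 = −2/3 stops.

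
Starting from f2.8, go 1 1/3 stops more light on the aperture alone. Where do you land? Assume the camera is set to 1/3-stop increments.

f/1.8

Aperture: f/2.8 → f/2.5 → f/2.2 → f/2 → f/1.8 — 1 1/3 stops wider (brighter).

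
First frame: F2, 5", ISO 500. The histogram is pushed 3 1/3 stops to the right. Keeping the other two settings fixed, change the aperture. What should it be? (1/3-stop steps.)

f/6.3

Overexposed by 3 1/3 stops → need 3 1/3 stops darker.
Aperture: f/2 → f/2.2 → f/2.5 → f/2.8 → f/3.2 → f/3.5 → f/4 → f/4.5 → f/5 → f/5.6 → f/6.3.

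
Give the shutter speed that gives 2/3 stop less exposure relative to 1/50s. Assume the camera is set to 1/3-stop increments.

1/80s

Shutter speed: 1/50 → 1/60 → 1/80 — 2/3 stop shorter (darker).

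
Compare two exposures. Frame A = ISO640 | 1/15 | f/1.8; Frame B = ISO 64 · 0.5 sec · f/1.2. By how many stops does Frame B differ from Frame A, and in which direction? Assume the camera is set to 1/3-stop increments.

Aperture: f/1.8 → f/1.6 → f/1.4 → f/1.2 — 1 stop opened up (brighter).
Shutter speed: 1/15 → 1/13 → 1/10 → 1/8 → 1/6 → 1/5 → 1/4 → 0.3 → 0.4 → 0.5 — 3 stops longer (brighter).
ISO: 640 → 500 → 400 → 320 → 250 → 200 → 160 → 125 → 100 → 80 → 64 — 3 1/3 stops lower (darker).
Net: +1 +3 −3 1/3 = +2/3 stops.

2/3 stop brighter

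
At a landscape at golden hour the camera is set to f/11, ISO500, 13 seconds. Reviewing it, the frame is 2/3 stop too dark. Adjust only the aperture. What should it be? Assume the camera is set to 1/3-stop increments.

Underexposed by 2/3 stop → need 2/3 stop brighter.
Aperture: f/11 → f/10 → f/9.

f/9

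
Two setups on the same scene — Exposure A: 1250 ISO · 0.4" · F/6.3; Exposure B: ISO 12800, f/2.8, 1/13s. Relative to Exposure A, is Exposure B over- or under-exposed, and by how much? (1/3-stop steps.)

3 1/3 stops brighter

Aperture: f/6.3 → f/5.6 → f/5 → f/4.5 → f/4 → f/3.5 → f/3.2 → f/2.8 — 2 1/3 stops opened up (brighter).
Shutter speed: 0.4 → 0.3 → 1/4 → 1/5 → 1/6 → 1/8 → 1/10 → 1/13 — 2 1/3 stops faster (darker).
ISO: 1250 → 1600 → 2000 → 2500 → 3200 → 4000 → 5000 → 6400 → 8000 → 10000 → 12800 — 3 1/3 stops higher (brighter).
Net: +2 1/3 −2 1/3 +3 1/3 = +3 1/3 stops.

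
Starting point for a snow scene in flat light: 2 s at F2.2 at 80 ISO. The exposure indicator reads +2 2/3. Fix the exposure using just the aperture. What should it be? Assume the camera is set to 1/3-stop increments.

f/5.6

Overexposed by 2 2/3 stops → need 2 2/3 stops darker.
Aperture: f/2.2 → f/2.5 → f/2.8 → f/3.2 → f/3.5 → f/4 → f/4.5 → f/5 → f/5.6.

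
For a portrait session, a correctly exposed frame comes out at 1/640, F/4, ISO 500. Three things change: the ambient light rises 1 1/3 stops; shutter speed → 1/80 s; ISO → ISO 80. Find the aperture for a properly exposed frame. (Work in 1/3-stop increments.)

Scene light: 1 1/3 stops brighter.
Shutter speed: 1/640 → 1/500 → 1/400 → 1/320 → 1/250 → 1/200 → 1/160 → 1/125 → 1/100 → 1/80 — 3 stops slower (brighter).
ISO: 500 → 400 → 320 → 250 → 200 → 160 → 125 → 100 → 80 — 2 2/3 stops dropped (darker).
Net so far: 1 2/3 stops brighter. Aperture: f/4 → f/4.5 → f/5 → f/5.6 → f/6.3 → f/7.1.

f/7.1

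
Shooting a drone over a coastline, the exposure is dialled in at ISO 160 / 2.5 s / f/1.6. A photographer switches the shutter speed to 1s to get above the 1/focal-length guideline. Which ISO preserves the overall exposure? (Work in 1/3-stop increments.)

ISO 400

Shutter speed: 2.5 → 2 → 1.6 → 1.3 → 1 — 1 1/3 stops faster (darker).
Need 1 1/3 stops brighter from the ISO: 160 → 200 → 250 → 320 → 400.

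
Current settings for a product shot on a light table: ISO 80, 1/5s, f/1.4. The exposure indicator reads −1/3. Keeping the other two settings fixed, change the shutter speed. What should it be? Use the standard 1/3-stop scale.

Underexposed by 1/3 stop → need 1/3 stop brighter.
Shutter speed: 1/5 → 1/4.

1/4s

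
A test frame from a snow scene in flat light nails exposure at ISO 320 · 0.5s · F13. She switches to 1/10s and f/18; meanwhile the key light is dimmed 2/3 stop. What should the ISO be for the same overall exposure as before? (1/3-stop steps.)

Scene light: 2/3 stop darker.
Shutter speed: 0.5 → 0.4 → 0.3 → 1/4 → 1/5 → 1/6 → 1/8 → 1/10 — 2 1/3 stops shorter (darker).
Aperture: f/13 → f/14 → f/16 → f/18 — 1 stop stopped down (darker).
Net so far: 4 stops darker. ISO: 320 → 400 → 500 → 640 → 800 → 1000 → 1250 → 1600 → 2000 → 2500 → 3200 → 4000 → 5000.

ISO 5000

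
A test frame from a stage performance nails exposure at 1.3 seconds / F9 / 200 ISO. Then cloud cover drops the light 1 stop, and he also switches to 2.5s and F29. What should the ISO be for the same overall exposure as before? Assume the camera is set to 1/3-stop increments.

Scene light: 1 stop darker.
Shutter speed: 1.3 → 1.6 → 2 → 2.5 — 1 stop slower (brighter).
Aperture: f/9 → f/10 → f/11 → f/13 → f/14 → f/16 → f/18 → f/20 → f/22 → f/25 → f/29 — 3 1/3 stops narrower (darker).
Net so far: 3 1/3 stops darker. ISO: 200 → 250 → 320 → 400 → 500 → 640 → 800 → 1000 → 1250 → 1600 → 2000.

ISO 2000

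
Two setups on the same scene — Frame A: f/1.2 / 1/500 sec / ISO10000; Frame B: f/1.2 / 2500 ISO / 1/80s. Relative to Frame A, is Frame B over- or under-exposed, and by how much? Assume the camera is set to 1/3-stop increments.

Aperture: unchanged.
Shutter speed: 1/500 → 1/400 → 1/320 → 1/250 → 1/200 → 1/160 → 1/125 → 1/100 → 1/80 — 2 2/3 stops longer (brighter).
ISO: 10000 → 8000 → 6400 → 5000 → 4000 → 3200 → 2500 — 2 stops lower (darker).
Net: +2 2/3 −2 = +2/3 stops.

2/3 stop brighter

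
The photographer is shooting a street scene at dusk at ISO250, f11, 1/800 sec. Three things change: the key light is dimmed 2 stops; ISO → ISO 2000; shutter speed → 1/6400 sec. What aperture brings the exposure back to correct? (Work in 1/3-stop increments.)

f/5.6

Scene light: 2 stops darker.
ISO: 250 → 320 → 400 → 500 → 640 → 800 → 1000 → 1250 → 1600 → 2000 — 3 stops raised (brighter).
Shutter speed: 1/800 → 1/1000 → 1/1250 → 1/1600 → 1/2000 → 1/2500 → 1/3200 → 1/4000 → 1/5000 → 1/6400 — 3 stops faster (darker).
Net so far: 2 stops darker. Aperture: f/11 → f/10 → f/9 → f/8 → f/7.1 → f/6.3 → f/5.6.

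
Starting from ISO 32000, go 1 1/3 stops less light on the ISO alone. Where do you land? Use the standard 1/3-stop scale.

ISO 12800

ISO: 32000 → 25600 → 20000 → 16000 → 12800 — 1 1/3 stops lower (darker).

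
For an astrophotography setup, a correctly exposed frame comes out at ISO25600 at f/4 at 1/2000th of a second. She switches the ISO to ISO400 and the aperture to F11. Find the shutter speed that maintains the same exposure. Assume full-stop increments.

1/4s

ISO: 25600 → 12800 → 6400 → 3200 → 1600 → 800 → 400 — 6 stops dropped (darker).
Aperture: f/4 → f/5.6 → f/8 → f/11 — 3 stops stopped down (darker).
Net change so far: 9 stops darker. Offset with the shutter speed: 1/2000 → 1/1000 → 1/500 → 1/250 → 1/125 → 1/60 → 1/30 → 1/15 → 1/8 → 1/4.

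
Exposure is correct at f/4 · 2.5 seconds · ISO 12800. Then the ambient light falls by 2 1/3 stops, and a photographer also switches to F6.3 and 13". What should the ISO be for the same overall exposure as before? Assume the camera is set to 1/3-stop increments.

ISO 32000

Scene light: 2 1/3 stops darker.
Aperture: f/4 → f/4.5 → f/5 → f/5.6 → f/6.3 — 1 1/3 stops narrower (darker).
Shutter speed: 2.5 → 3.2 → 4 → 5 → 6 → 8 → 10 → 13 — 2 1/3 stops longer (brighter).
Net so far: 1 1/3 stops darker. ISO: 12800 → 16000 → 20000 → 25600 → 32000.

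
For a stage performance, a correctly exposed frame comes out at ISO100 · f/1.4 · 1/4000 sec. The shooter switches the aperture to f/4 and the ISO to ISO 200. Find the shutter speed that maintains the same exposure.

Aperture: f/1.4 → f/2 → f/2.8 → f/4 — 3 stops stopped down (darker).
ISO: 100 → 200 — 1 stop raised (brighter).
Net change so far: 2 stops darker. Offset with the shutter speed: 1/4000 → 1/2000 → 1/1000.

1/1000s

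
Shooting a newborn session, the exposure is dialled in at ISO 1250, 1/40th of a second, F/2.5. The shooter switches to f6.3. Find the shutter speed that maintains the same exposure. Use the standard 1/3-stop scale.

1/6s

Aperture: f/2.5 → f/2.8 → f/3.2 → f/3.5 → f/4 → f/4.5 → f/5 → f/5.6 → f/6.3 — 2 2/3 stops stopped down (darker).
Need 2 2/3 stops brighter from the shutter speed: 1/40 → 1/30 → 1/25 → 1/20 → 1/15 → 1/13 → 1/10 → 1/8 → 1/6.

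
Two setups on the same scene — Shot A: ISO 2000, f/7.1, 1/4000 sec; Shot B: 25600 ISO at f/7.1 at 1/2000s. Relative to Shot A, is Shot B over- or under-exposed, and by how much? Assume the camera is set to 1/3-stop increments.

Aperture: unchanged.
Shutter speed: 1/4000 → 1/3200 → 1/2500 → 1/2000 — 1 stop slower (brighter).
ISO: 2000 → 2500 → 3200 → 4000 → 5000 → 6400 → 8000 → 10000 → 12800 → 16000 → 20000 → 25600 — 3 2/3 stops higher (brighter).
Net: +1 +3 2/3 = +4 2/3 stops.

4 2/3 stops brighter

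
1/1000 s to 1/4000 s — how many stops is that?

2 stops

1/1000 → 1/2000 → 1/4000 — count the steps: 2 stops.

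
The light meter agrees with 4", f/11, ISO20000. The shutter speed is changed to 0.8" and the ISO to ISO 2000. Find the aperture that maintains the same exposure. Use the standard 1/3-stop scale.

f/1.6

Shutter speed: 4 → 3.2 → 2.5 → 2 → 1.6 → 1.3 → 1 → 0.8 — 2 1/3 stops shorter (darker).
ISO: 20000 → 16000 → 12800 → 10000 → 8000 → 6400 → 5000 → 4000 → 3200 → 2500 → 2000 — 3 1/3 stops lower (darker).
Net change so far: 5 2/3 stops darker. Offset with the aperture: f/11 → f/10 → f/9 → f/8 → f/7.1 → f/6.3 → f/5.6 → f/5 → f/4.5 → f/4 → f/3.5 → f/3.2 → f/2.8 → f/2.5 → f/2.2 → f/2 → f/1.8 → f/1.6.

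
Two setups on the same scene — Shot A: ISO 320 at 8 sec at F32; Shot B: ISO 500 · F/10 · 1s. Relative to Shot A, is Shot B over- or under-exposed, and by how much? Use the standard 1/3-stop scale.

1 stop brighter

Aperture: f/32 → f/29 → f/25 → f/22 → f/20 → f/18 → f/16 → f/14 → f/13 → f/11 → f/10 — 3 1/3 stops opened up (brighter).
Shutter speed: 8 → 6 → 5 → 4 → 3.2 → 2.5 → 2 → 1.6 → 1.3 → 1 — 3 stops faster (darker).
ISO: 320 → 400 → 500 — 2/3 stop higher (brighter).
Net: +3 1/3 −3 +2/3 = +1 stop.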